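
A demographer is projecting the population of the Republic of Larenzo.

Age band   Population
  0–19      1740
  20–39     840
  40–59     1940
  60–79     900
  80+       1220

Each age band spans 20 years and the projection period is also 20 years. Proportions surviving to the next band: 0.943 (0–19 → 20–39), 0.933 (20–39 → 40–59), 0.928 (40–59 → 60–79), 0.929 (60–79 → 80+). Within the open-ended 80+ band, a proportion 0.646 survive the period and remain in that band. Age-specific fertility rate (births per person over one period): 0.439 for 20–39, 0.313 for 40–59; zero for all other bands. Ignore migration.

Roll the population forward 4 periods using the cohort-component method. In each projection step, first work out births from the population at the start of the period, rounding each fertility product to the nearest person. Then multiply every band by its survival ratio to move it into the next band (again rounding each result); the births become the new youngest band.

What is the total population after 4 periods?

6038

Period 1.
Births: 840 × 0.439 = 369 ; 1940 × 0.313 = 607 ⇒ total 976
20–39: 1740 × 0.943 = 1641
40–59: 840 × 0.933 = 784
60–79: 1940 × 0.928 = 1800
80+: 900 × 0.929 + 1220 × 0.646 = 836 + 788 = 1624
Population now: 0–19=976, 20–39=1641, 40–59=784, 60–79=1800, 80+=1624
Period 2.
Births: 1641 × 0.439 = 720 ; 784 × 0.313 = 245 ⇒ total 965
20–39: 976 × 0.943 = 920
40–59: 1641 × 0.933 = 1531
60–79: 784 × 0.928 = 728
80+: 1800 × 0.929 + 1624 × 0.646 = 1672 + 1049 = 2721
Population now: 0–19=965, 20–39=920, 40–59=1531, 60–79=728, 80+=2721
Period 3.
Births: 920 × 0.439 = 404 ; 1531 × 0.313 = 479 ⇒ total 883
20–39: 965 × 0.943 = 910
40–59: 920 × 0.933 = 858
60–79: 1531 × 0.928 = 1421
80+: 728 × 0.929 + 2721 × 0.646 = 676 + 1758 = 2434
Population now: 0–19=883, 20–39=910, 40–59=858, 60–79=1421, 80+=2434
Period 4.
Births: 910 × 0.439 = 399 ; 858 × 0.313 = 269 ⇒ total 668
20–39: 883 × 0.943 = 833
40–59: 910 × 0.933 = 849
60–79: 858 × 0.928 = 796
80+: 1421 × 0.929 + 2434 × 0.646 = 1320 + 1572 = 2892
Population now: 0–19=668, 20–39=833, 40–59=849, 60–79=796, 80+=2892
Total after period 4: 668 + 833 + 849 + 796 + 2892 = 6038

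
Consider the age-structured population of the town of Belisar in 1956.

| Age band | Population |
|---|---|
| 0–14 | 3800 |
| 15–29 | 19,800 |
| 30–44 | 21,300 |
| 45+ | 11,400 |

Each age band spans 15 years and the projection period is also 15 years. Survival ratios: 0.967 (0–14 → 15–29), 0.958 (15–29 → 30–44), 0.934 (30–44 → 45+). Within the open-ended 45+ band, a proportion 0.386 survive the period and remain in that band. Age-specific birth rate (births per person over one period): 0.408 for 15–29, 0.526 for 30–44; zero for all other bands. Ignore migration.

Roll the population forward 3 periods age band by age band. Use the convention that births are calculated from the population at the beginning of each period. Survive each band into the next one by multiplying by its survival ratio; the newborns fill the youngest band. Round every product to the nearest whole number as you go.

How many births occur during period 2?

11476

Period 1:
Births: 19800 * 0.408 = 8078  |  21300 * 0.526 = 11204 — total 19282
15–29: 3800 * 0.967 = 3675
30–44: 19800 * 0.958 = 18968
45+: 21300 * 0.934 + 11400 * 0.386 = 19894 + 4400 = 24294
Population now: 0–14=19282, 15–29=3675, 30–44=18968, 45+=24294
Period 2:
Births: 3675 * 0.408 = 1499  |  18968 * 0.526 = 9977 — total 11476
15–29: 19282 * 0.967 = 18646
30–44: 3675 * 0.958 = 3521
45+: 18968 * 0.934 + 24294 * 0.386 = 17716 + 9377 = 27093
Population now: 0–14=11476, 15–29=18646, 30–44=3521, 45+=27093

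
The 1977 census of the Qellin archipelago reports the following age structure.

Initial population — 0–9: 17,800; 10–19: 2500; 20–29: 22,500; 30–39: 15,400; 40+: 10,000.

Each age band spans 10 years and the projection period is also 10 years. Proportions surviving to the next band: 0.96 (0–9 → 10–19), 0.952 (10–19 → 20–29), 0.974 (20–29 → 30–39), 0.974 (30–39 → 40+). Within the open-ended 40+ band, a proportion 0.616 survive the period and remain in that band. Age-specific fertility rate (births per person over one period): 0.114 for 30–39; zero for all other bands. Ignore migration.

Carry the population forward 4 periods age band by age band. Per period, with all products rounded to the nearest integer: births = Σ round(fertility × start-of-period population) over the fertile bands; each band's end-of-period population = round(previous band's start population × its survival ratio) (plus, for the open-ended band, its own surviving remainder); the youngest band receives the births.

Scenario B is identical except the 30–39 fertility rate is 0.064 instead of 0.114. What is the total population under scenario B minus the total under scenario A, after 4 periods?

-2588

(Bands numbered youngest = 1 to oldest = 5.)
After projecting period 1:
Births: 15400 × 0.114 = 1756
Band 2: 17800 × 0.96 = 17088
Band 3: 2500 × 0.952 = 2380
Band 4: 22500 × 0.974 = 21915
Band 5: 15400 × 0.974 + 10000 × 0.616 = 15000 + 6160 = 21160
End of period: [1756, 17088, 2380, 21915, 21160]
After projecting period 2:
Births: 21915 × 0.114 = 2498
Band 2: 1756 × 0.96 = 1686
Band 3: 17088 × 0.952 = 16268
Band 4: 2380 × 0.974 = 2318
Band 5: 21915 × 0.974 + 21160 × 0.616 = 21345 + 13035 = 34380
End of period: [2498, 1686, 16268, 2318, 34380]
After projecting period 3:
Births: 2318 × 0.114 = 264
Band 2: 2498 × 0.96 = 2398
Band 3: 1686 × 0.952 = 1605
Band 4: 16268 × 0.974 = 15845
Band 5: 2318 × 0.974 + 34380 × 0.616 = 2258 + 21178 = 23436
End of period: [264, 2398, 1605, 15845, 23436]
After projecting period 4:
Births: 15845 × 0.114 = 1806
Band 2: 264 × 0.96 = 253
Band 3: 2398 × 0.952 = 2283
Band 4: 1605 × 0.974 = 1563
Band 5: 15845 × 0.974 + 23436 × 0.616 = 15433 + 14437 = 29870
End of period: [1806, 253, 2283, 1563, 29870]
Scenario A total after 4 periods: 35775
Scenario B projection —
After projecting period 1:
Births: 15400 × 0.064 = 986
Band 2: 17800 × 0.96 = 17088
Band 3: 2500 × 0.952 = 2380
Band 4: 22500 × 0.974 = 21915
Band 5: 15400 × 0.974 + 10000 × 0.616 = 15000 + 6160 = 21160
End of period: [986, 17088, 2380, 21915, 21160]
After projecting period 2:
Births: 21915 × 0.064 = 1403
Band 2: 986 × 0.96 = 947
Band 3: 17088 × 0.952 = 16268
Band 4: 2380 × 0.974 = 2318
Band 5: 21915 × 0.974 + 21160 × 0.616 = 21345 + 13035 = 34380
End of period: [1403, 947, 16268, 2318, 34380]
After projecting period 3:
Births: 2318 × 0.064 = 148
Band 2: 1403 × 0.96 = 1347
Band 3: 947 × 0.952 = 902
Band 4: 16268 × 0.974 = 15845
Band 5: 2318 × 0.974 + 34380 × 0.616 = 2258 + 21178 = 23436
End of period: [148, 1347, 902, 15845, 23436]
After projecting period 4:
Births: 15845 × 0.064 = 1014
Band 2: 148 × 0.96 = 142
Band 3: 1347 × 0.952 = 1282
Band 4: 902 × 0.974 = 879
Band 5: 15845 × 0.974 + 23436 × 0.616 = 15433 + 14437 = 29870
End of period: [1014, 142, 1282, 879, 29870]
Scenario B total after 4 periods: 33187
Difference B − A = 33187 − 35775 = -2588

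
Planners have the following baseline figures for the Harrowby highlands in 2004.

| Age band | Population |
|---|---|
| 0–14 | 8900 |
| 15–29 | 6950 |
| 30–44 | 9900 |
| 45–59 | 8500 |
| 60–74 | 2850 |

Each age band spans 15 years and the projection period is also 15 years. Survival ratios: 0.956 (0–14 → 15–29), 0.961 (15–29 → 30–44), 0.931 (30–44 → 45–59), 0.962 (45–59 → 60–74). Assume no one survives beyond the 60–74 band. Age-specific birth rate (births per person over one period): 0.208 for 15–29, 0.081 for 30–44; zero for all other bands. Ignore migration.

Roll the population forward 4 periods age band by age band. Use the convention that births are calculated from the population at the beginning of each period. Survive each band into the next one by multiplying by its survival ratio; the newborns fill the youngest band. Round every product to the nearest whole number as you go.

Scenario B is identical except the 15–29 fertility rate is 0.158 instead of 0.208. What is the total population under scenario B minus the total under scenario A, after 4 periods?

[period 1]
Births: 6950 × 0.208 = 1446, 9900 × 0.081 = 802 — total 2248
15–29: 8900 × 0.956 = 8508
30–44: 6950 × 0.961 = 6679
45–59: 9900 × 0.931 = 9217
60–74: 8500 × 0.962 = 8177
Population now: 0–14=2248, 15–29=8508, 30–44=6679, 45–59=9217, 60–74=8177
[period 2]
Births: 8508 × 0.208 = 1770, 6679 × 0.081 = 541 — total 2311
15–29: 2248 × 0.956 = 2149
30–44: 8508 × 0.961 = 8176
45–59: 6679 × 0.931 = 6218
60–74: 9217 × 0.962 = 8867
Population now: 0–14=2311, 15–29=2149, 30–44=8176, 45–59=6218, 60–74=8867
[period 3]
Births: 2149 × 0.208 = 447, 8176 × 0.081 = 662 — total 1109
15–29: 2311 × 0.956 = 2209
30–44: 2149 × 0.961 = 2065
45–59: 8176 × 0.931 = 7612
60–74: 6218 × 0.962 = 5982
Population now: 0–14=1109, 15–29=2209, 30–44=2065, 45–59=7612, 60–74=5982
[period 4]
Births: 2209 × 0.208 = 459, 2065 × 0.081 = 167 — total 626
15–29: 1109 × 0.956 = 1060
30–44: 2209 × 0.961 = 2123
45–59: 2065 × 0.931 = 1923
60–74: 7612 × 0.962 = 7323
Population now: 0–14=626, 15–29=1060, 30–44=2123, 45–59=1923, 60–74=7323
Scenario A total after 4 periods: 13055
Scenario B projection —
[period 1]
Births: 6950 × 0.158 = 1098, 9900 × 0.081 = 802 — total 1900
15–29: 8900 × 0.956 = 8508
30–44: 6950 × 0.961 = 6679
45–59: 9900 × 0.931 = 9217
60–74: 8500 × 0.962 = 8177
Population now: 0–14=1900, 15–29=8508, 30–44=6679, 45–59=9217, 60–74=8177
[period 2]
Births: 8508 × 0.158 = 1344, 6679 × 0.081 = 541 — total 1885
15–29: 1900 × 0.956 = 1816
30–44: 8508 × 0.961 = 8176
45–59: 6679 × 0.931 = 6218
60–74: 9217 × 0.962 = 8867
Population now: 0–14=1885, 15–29=1816, 30–44=8176, 45–59=6218, 60–74=8867
[period 3]
Births: 1816 × 0.158 = 287, 8176 × 0.081 = 662 — total 949
15–29: 1885 × 0.956 = 1802
30–44: 1816 × 0.961 = 1745
45–59: 8176 × 0.931 = 7612
60–74: 6218 × 0.962 = 5982
Population now: 0–14=949, 15–29=1802, 30–44=1745, 45–59=7612, 60–74=5982
[period 4]
Births: 1802 × 0.158 = 285, 1745 × 0.081 = 141 — total 426
15–29: 949 × 0.956 = 907
30–44: 1802 × 0.961 = 1732
45–59: 1745 × 0.931 = 1625
60–74: 7612 × 0.962 = 7323
Population now: 0–14=426, 15–29=907, 30–44=1732, 45–59=1625, 60–74=7323
Scenario B total after 4 periods: 12013
Difference B − A = 12013 − 13055 = -1042

-1042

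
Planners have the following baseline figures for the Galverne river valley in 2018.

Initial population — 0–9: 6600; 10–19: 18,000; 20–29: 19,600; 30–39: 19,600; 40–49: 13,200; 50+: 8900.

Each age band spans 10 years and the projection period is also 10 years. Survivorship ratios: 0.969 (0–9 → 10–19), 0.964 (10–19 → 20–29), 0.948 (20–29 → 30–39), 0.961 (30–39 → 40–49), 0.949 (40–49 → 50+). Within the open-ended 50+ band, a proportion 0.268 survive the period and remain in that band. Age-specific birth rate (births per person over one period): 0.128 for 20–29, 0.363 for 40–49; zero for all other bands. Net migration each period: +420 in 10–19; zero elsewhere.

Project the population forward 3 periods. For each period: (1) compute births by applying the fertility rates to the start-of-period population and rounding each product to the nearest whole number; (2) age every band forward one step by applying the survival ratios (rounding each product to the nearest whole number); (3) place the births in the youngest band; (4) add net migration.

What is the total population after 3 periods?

Period 1.
Births: 19600 × 0.128 = 2509, 13200 × 0.363 = 4792 → total 7301
10–19: 6600 × 0.969 = 6395
20–29: 18000 × 0.964 = 17352
30–39: 19600 × 0.948 = 18581
40–49: 19600 × 0.961 = 18836
50+: 13200 × 0.949 + 8900 × 0.268 = 12527 + 2385 = 14912
Net migration: 10–19 + 420 → 6815
→ [7301, 6815, 17352, 18581, 18836, 14912]
Period 2.
Births: 17352 × 0.128 = 2221, 18836 × 0.363 = 6837 → total 9058
10–19: 7301 × 0.969 = 7075
20–29: 6815 × 0.964 = 6570
30–39: 17352 × 0.948 = 16450
40–49: 18581 × 0.961 = 17856
50+: 18836 × 0.949 + 14912 × 0.268 = 17875 + 3996 = 21871
Net migration: 10–19 + 420 → 7495
→ [9058, 7495, 6570, 16450, 17856, 21871]
Period 3.
Births: 6570 × 0.128 = 841, 17856 × 0.363 = 6482 → total 7323
10–19: 9058 × 0.969 = 8777
20–29: 7495 × 0.964 = 7225
30–39: 6570 × 0.948 = 6228
40–49: 16450 × 0.961 = 15808
50+: 17856 × 0.949 + 21871 × 0.268 = 16945 + 5861 = 22806
Net migration: 10–19 + 420 → 9197
→ [7323, 9197, 7225, 6228, 15808, 22806]
Total after period 3: 7323 + 9197 + 7225 + 6228 + 15808 + 22806 = 68587

68587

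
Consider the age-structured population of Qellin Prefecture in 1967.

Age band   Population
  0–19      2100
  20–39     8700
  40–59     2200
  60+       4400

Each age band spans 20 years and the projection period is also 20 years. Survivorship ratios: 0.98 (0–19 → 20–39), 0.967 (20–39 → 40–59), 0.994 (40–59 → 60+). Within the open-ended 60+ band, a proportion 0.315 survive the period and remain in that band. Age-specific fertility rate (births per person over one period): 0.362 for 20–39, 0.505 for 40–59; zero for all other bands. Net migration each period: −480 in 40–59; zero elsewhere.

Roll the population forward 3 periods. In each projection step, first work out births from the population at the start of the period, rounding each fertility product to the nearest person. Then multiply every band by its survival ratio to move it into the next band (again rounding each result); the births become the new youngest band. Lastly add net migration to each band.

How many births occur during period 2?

4751

Let group 1 be 0–19 through group 4 = 60+.
After projecting period 1:
Births: 8700 × 0.362 = 3149  |  2200 × 0.505 = 1111 — total 4260
Group 2: 2100 × 0.98 = 2058
Group 3: 8700 × 0.967 = 8413
Group 4: 2200 × 0.994 + 4400 × 0.315 = 2187 + 1386 = 3573
Net migration: Group 3 − 480 → 7933
Giving 4260 / 2058 / 7933 / 3573.
After projecting period 2:
Births: 2058 × 0.362 = 745  |  7933 × 0.505 = 4006 — total 4751
Group 2: 4260 × 0.98 = 4175
Group 3: 2058 × 0.967 = 1990
Group 4: 7933 × 0.994 + 3573 × 0.315 = 7885 + 1125 = 9010
Net migration: Group 3 − 480 → 1510
Giving 4751 / 4175 / 1510 / 9010.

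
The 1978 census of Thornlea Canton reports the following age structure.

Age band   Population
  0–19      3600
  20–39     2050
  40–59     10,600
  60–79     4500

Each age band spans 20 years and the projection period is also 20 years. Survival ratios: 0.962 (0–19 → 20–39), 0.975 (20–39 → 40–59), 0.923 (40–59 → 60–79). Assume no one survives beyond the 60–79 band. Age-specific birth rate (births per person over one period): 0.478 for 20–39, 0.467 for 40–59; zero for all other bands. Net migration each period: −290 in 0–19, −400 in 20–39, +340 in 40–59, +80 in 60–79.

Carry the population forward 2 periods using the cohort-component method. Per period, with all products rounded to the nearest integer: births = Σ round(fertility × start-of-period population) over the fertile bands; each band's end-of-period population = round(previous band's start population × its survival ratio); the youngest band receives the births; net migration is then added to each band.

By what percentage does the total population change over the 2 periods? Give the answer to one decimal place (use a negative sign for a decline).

-38.0

(Groups numbered youngest = 1 to oldest = 4.)
[period 1]
Births: 2050 × 0.478 = 980 ; 10600 × 0.467 = 4950 → total 5930
Group 2: 3600 × 0.962 = 3463
Group 3: 2050 × 0.975 = 1999
Group 4: 10600 × 0.923 = 9784
Net migration: Group 1 − 290 → 5640; Group 2 − 400 → 3063; Group 3 + 340 → 2339; Group 4 + 80 → 9864
End of period: [5640, 3063, 2339, 9864]
[period 2]
Births: 3063 × 0.478 = 1464 ; 2339 × 0.467 = 1092 → total 2556
Group 2: 5640 × 0.962 = 5426
Group 3: 3063 × 0.975 = 2986
Group 4: 2339 × 0.923 = 2159
Net migration: Group 1 − 290 → 2266; Group 2 − 400 → 5026; Group 3 + 340 → 3326; Group 4 + 80 → 2239
End of period: [2266, 5026, 3326, 2239]
Total: 20750 → 12857; change = -7893; percentage change = -38.0%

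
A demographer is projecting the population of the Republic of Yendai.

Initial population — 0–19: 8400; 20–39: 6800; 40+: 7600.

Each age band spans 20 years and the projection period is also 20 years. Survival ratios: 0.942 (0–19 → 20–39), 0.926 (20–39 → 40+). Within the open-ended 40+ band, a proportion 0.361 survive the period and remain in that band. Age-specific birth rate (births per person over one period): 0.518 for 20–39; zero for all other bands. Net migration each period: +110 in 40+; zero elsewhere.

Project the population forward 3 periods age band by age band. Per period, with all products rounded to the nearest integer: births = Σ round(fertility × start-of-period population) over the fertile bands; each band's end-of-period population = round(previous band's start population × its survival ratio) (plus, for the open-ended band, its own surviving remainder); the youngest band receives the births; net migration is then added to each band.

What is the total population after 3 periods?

Let group 1 be 0–19 through group 3 = 40+.
— Period 1 —
Births: 6800 * 0.518 = 3522
Group 2: 8400 * 0.942 = 7913
Group 3: 6800 * 0.926 + 7600 * 0.361 = 6297 + 2744 = 9041
Net migration: Group 3 + 110 → 9151
Giving 3522 / 7913 / 9151.
— Period 2 —
Births: 7913 * 0.518 = 4099
Group 2: 3522 * 0.942 = 3318
Group 3: 7913 * 0.926 + 9151 * 0.361 = 7327 + 3304 = 10631
Net migration: Group 3 + 110 → 10741
Giving 4099 / 3318 / 10741.
— Period 3 —
Births: 3318 * 0.518 = 1719
Group 2: 4099 * 0.942 = 3861
Group 3: 3318 * 0.926 + 10741 * 0.361 = 3072 + 3878 = 6950
Net migration: Group 3 + 110 → 7060
Giving 1719 / 3861 / 7060.
Total after period 3: 1719 + 3861 + 7060 = 12640

12640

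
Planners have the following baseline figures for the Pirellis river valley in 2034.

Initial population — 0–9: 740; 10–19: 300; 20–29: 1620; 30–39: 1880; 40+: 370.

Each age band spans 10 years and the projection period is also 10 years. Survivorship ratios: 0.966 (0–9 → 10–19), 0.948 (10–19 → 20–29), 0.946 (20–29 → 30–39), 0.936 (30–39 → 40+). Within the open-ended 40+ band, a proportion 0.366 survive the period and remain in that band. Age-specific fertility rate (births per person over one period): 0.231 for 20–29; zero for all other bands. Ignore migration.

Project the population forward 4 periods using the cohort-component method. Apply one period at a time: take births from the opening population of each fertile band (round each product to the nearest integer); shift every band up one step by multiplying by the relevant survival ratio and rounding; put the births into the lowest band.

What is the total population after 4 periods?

1593

Numbering the bands 1..5 from youngest to oldest:
— Period 1 —
Births: 1620 × 0.231 = 374
Band 2: 740 × 0.966 = 715
Band 3: 300 × 0.948 = 284
Band 4: 1620 × 0.946 = 1533
Band 5: 1880 × 0.936 + 370 × 0.366 = 1760 + 135 = 1895
End of period: [374, 715, 284, 1533, 1895]
— Period 2 —
Births: 284 × 0.231 = 66
Band 2: 374 × 0.966 = 361
Band 3: 715 × 0.948 = 678
Band 4: 284 × 0.946 = 269
Band 5: 1533 × 0.936 + 1895 × 0.366 = 1435 + 694 = 2129
End of period: [66, 361, 678, 269, 2129]
— Period 3 —
Births: 678 × 0.231 = 157
Band 2: 66 × 0.966 = 64
Band 3: 361 × 0.948 = 342
Band 4: 678 × 0.946 = 641
Band 5: 269 × 0.936 + 2129 × 0.366 = 252 + 779 = 1031
End of period: [157, 64, 342, 641, 1031]
— Period 4 —
Births: 342 × 0.231 = 79
Band 2: 157 × 0.966 = 152
Band 3: 64 × 0.948 = 61
Band 4: 342 × 0.946 = 324
Band 5: 641 × 0.936 + 1031 × 0.366 = 600 + 377 = 977
End of period: [79, 152, 61, 324, 977]
Total after period 4: 79 + 152 + 61 + 324 + 977 = 1593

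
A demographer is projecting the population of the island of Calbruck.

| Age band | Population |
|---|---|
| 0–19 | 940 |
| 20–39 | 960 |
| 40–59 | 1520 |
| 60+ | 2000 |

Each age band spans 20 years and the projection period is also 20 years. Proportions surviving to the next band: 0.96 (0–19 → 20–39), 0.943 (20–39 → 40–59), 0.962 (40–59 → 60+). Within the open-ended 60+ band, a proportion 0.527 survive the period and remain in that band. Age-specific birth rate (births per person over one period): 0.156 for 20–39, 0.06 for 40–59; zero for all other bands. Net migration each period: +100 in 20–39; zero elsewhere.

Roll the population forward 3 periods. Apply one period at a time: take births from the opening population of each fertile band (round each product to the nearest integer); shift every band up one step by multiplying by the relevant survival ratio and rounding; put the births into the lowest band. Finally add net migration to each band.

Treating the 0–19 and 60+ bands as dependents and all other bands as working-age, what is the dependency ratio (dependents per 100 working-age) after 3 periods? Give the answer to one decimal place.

Call the bands 1 to 4, youngest first.
Period 1:
Births: 960 * 0.156 = 150  |  1520 * 0.06 = 91 ⇒ total 241
Band 2: 940 * 0.96 = 902
Band 3: 960 * 0.943 = 905
Band 4: 1520 * 0.962 + 2000 * 0.527 = 1462 + 1054 = 2516
Net migration: Band 2 + 100 → 1002
Giving 241 / 1002 / 905 / 2516.
Period 2:
Births: 1002 * 0.156 = 156  |  905 * 0.06 = 54 ⇒ total 210
Band 2: 241 * 0.96 = 231
Band 3: 1002 * 0.943 = 945
Band 4: 905 * 0.962 + 2516 * 0.527 = 871 + 1326 = 2197
Net migration: Band 2 + 100 → 331
Giving 210 / 331 / 945 / 2197.
Period 3:
Births: 331 * 0.156 = 52  |  945 * 0.06 = 57 ⇒ total 109
Band 2: 210 * 0.96 = 202
Band 3: 331 * 0.943 = 312
Band 4: 945 * 0.962 + 2197 * 0.527 = 909 + 1158 = 2067
Net migration: Band 2 + 100 → 302
Giving 109 / 302 / 312 / 2067.
Dependents (band 0–19 + band 60+) = 109 + 2067 = 2176; working-age = 614; ratio = 2176/614 × 100 = 354.4

354.4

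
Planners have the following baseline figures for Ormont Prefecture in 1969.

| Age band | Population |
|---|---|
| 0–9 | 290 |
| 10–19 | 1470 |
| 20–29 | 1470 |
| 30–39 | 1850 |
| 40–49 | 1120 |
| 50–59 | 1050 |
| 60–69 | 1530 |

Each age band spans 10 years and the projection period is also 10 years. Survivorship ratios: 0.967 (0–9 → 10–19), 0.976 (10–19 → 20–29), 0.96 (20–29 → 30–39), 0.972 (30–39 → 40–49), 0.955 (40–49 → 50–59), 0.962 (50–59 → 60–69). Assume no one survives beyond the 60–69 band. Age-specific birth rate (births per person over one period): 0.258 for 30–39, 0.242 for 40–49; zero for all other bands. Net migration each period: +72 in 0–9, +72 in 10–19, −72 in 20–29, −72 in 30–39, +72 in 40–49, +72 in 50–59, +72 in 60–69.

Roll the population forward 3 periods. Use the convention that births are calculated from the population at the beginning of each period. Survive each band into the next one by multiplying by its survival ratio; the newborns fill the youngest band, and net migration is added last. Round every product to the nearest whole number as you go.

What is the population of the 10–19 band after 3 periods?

913

Numbering the groups 1..7 from youngest to oldest:
After projecting period 1:
Births: 1850 × 0.258 = 477, 1120 × 0.242 = 271 — total 748
Group 2: 290 × 0.967 = 280
Group 3: 1470 × 0.976 = 1435
Group 4: 1470 × 0.96 = 1411
Group 5: 1850 × 0.972 = 1798
Group 6: 1120 × 0.955 = 1070
Group 7: 1050 × 0.962 = 1010
Net migration: Group 1 + 72 → 820; Group 2 + 72 → 352; Group 3 − 72 → 1363; Group 4 − 72 → 1339; Group 5 + 72 → 1870; Group 6 + 72 → 1142; Group 7 + 72 → 1082
→ [820, 352, 1363, 1339, 1870, 1142, 1082]
After projecting period 2:
Births: 1339 × 0.258 = 345, 1870 × 0.242 = 453 — total 798
Group 2: 820 × 0.967 = 793
Group 3: 352 × 0.976 = 344
Group 4: 1363 × 0.96 = 1308
Group 5: 1339 × 0.972 = 1302
Group 6: 1870 × 0.955 = 1786
Group 7: 1142 × 0.962 = 1099
Net migration: Group 1 + 72 → 870; Group 2 + 72 → 865; Group 3 − 72 → 272; Group 4 − 72 → 1236; Group 5 + 72 → 1374; Group 6 + 72 → 1858; Group 7 + 72 → 1171
→ [870, 865, 272, 1236, 1374, 1858, 1171]
After projecting period 3:
Births: 1236 × 0.258 = 319, 1374 × 0.242 = 333 — total 652
Group 2: 870 × 0.967 = 841
Group 3: 865 × 0.976 = 844
Group 4: 272 × 0.96 = 261
Group 5: 1236 × 0.972 = 1201
Group 6: 1374 × 0.955 = 1312
Group 7: 1858 × 0.962 = 1787
Net migration: Group 1 + 72 → 724; Group 2 + 72 → 913; Group 3 − 72 → 772; Group 4 − 72 → 189; Group 5 + 72 → 1273; Group 6 + 72 → 1384; Group 7 + 72 → 1859
→ [724, 913, 772, 189, 1273, 1384, 1859]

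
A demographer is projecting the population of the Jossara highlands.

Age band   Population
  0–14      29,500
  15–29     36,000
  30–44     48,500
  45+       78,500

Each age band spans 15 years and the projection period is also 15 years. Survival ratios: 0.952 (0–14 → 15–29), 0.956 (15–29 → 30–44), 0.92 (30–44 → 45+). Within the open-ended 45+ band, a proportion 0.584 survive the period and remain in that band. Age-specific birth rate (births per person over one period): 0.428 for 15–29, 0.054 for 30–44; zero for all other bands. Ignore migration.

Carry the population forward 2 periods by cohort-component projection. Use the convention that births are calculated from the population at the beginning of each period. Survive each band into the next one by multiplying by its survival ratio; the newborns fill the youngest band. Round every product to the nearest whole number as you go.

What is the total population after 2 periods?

Numbering the groups 1..4 from youngest to oldest:
After projecting period 1:
Births: 36000 × 0.428 = 15408  |  48500 × 0.054 = 2619 → 18027
Group 2: 29500 × 0.952 = 28084
Group 3: 36000 × 0.956 = 34416
Group 4: 48500 × 0.92 + 78500 × 0.584 = 44620 + 45844 = 90464
→ [18027, 28084, 34416, 90464]
After projecting period 2:
Births: 28084 × 0.428 = 12020  |  34416 × 0.054 = 1858 → 13878
Group 2: 18027 × 0.952 = 17162
Group 3: 28084 × 0.956 = 26848
Group 4: 34416 × 0.92 + 90464 × 0.584 = 31663 + 52831 = 84494
→ [13878, 17162, 26848, 84494]
Total after period 2: 13878 + 17162 + 26848 + 84494 = 142382

142382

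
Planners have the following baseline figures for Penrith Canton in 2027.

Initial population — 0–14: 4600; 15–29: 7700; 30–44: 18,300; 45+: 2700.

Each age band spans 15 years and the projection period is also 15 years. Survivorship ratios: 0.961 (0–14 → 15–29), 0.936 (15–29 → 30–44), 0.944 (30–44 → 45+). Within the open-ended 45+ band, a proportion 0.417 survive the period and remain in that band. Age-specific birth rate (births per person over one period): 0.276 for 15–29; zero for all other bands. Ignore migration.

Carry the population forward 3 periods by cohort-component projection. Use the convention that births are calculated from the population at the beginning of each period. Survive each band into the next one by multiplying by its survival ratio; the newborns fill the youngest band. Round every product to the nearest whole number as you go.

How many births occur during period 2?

1220

Let group 1 be 0–14 through group 4 = 45+.
Period 1:
Births: 7700 × 0.276 = 2125
Group 2: 4600 × 0.961 = 4421
Group 3: 7700 × 0.936 = 7207
Group 4: 18300 × 0.944 + 2700 × 0.417 = 17275 + 1126 = 18401
Population now: 0–14=2125, 15–29=4421, 30–44=7207, 45+=18401
Period 2:
Births: 4421 × 0.276 = 1220
Group 2: 2125 × 0.961 = 2042
Group 3: 4421 × 0.936 = 4138
Group 4: 7207 × 0.944 + 18401 × 0.417 = 6803 + 7673 = 14476
Population now: 0–14=1220, 15–29=2042, 30–44=4138, 45+=14476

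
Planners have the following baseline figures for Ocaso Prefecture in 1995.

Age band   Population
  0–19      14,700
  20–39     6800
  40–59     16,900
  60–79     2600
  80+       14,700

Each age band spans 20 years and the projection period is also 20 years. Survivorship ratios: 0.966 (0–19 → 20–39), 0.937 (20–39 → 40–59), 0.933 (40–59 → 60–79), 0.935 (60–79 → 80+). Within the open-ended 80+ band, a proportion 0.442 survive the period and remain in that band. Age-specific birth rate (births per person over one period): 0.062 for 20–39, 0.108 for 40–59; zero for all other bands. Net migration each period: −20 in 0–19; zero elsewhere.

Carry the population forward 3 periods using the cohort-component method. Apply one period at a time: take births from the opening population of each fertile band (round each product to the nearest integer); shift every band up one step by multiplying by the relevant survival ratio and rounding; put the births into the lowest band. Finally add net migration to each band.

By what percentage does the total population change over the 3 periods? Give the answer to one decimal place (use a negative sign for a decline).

-43.8

Period 1.
Births: 6800 × 0.062 = 422, 16900 × 0.108 = 1825 ⇒ total 2247
20–39: 14700 × 0.966 = 14200
40–59: 6800 × 0.937 = 6372
60–79: 16900 × 0.933 = 15768
80+: 2600 × 0.935 + 14700 × 0.442 = 2431 + 6497 = 8928
Net migration: 0–19 − 20 → 2227
Population now: 0–19=2227, 20–39=14200, 40–59=6372, 60–79=15768, 80+=8928
Period 2.
Births: 14200 × 0.062 = 880, 6372 × 0.108 = 688 ⇒ total 1568
20–39: 2227 × 0.966 = 2151
40–59: 14200 × 0.937 = 13305
60–79: 6372 × 0.933 = 5945
80+: 15768 × 0.935 + 8928 × 0.442 = 14743 + 3946 = 18689
Net migration: 0–19 − 20 → 1548
Population now: 0–19=1548, 20–39=2151, 40–59=13305, 60–79=5945, 80+=18689
Period 3.
Births: 2151 × 0.062 = 133, 13305 × 0.108 = 1437 ⇒ total 1570
20–39: 1548 × 0.966 = 1495
40–59: 2151 × 0.937 = 2015
60–79: 13305 × 0.933 = 12414
80+: 5945 × 0.935 + 18689 × 0.442 = 5559 + 8261 = 13820
Net migration: 0–19 − 20 → 1550
Population now: 0–19=1550, 20–39=1495, 40–59=2015, 60–79=12414, 80+=13820
Total: 55700 → 31294; change = -24406; percentage change = -43.8%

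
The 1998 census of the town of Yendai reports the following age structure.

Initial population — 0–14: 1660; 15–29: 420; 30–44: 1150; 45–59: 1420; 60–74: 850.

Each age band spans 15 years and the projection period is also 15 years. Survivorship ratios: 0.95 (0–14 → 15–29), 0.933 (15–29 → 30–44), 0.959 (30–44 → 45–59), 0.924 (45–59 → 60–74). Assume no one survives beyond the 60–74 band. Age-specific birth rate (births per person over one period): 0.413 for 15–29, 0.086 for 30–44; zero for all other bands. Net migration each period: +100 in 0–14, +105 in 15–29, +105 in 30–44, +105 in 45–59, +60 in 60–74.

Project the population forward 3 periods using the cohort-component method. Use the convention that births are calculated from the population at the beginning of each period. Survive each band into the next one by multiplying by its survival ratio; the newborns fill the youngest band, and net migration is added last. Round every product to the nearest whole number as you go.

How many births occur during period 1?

272

Let group 1 be 0–14 through group 5 = 60–74.
— Period 1 —
Births: 420 × 0.413 = 173 ; 1150 × 0.086 = 99 → total 272
Group 2: 1660 × 0.95 = 1577
Group 3: 420 × 0.933 = 392
Group 4: 1150 × 0.959 = 1103
Group 5: 1420 × 0.924 = 1312
Net migration: Group 1 + 100 → 372; Group 2 + 105 → 1682; Group 3 + 105 → 497; Group 4 + 105 → 1208; Group 5 + 60 → 1372
Giving 372 / 1682 / 497 / 1208 / 1372.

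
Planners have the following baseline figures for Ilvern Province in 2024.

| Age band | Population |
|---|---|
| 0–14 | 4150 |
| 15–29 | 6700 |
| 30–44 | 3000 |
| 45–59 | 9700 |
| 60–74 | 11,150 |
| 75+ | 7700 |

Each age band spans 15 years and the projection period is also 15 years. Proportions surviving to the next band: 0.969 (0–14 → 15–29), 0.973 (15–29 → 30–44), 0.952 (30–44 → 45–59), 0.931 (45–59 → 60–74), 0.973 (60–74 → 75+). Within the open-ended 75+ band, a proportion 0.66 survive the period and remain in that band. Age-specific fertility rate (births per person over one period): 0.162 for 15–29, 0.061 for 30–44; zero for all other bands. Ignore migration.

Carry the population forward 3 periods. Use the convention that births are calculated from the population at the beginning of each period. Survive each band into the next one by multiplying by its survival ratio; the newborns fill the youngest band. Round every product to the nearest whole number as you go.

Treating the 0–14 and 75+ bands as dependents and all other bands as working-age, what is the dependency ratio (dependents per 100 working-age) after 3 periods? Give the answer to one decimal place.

[period 1]
Births: 6700 × 0.162 = 1085  |  3000 × 0.061 = 183 → 1268
15–29: 4150 × 0.969 = 4021
30–44: 6700 × 0.973 = 6519
45–59: 3000 × 0.952 = 2856
60–74: 9700 × 0.931 = 9031
75+: 11150 × 0.973 + 7700 × 0.66 = 10849 + 5082 = 15931
End of period: [1268, 4021, 6519, 2856, 9031, 15931]
[period 2]
Births: 4021 × 0.162 = 651  |  6519 × 0.061 = 398 → 1049
15–29: 1268 × 0.969 = 1229
30–44: 4021 × 0.973 = 3912
45–59: 6519 × 0.952 = 6206
60–74: 2856 × 0.931 = 2659
75+: 9031 × 0.973 + 15931 × 0.66 = 8787 + 10514 = 19301
End of period: [1049, 1229, 3912, 6206, 2659, 19301]
[period 3]
Births: 1229 × 0.162 = 199  |  3912 × 0.061 = 239 → 438
15–29: 1049 × 0.969 = 1016
30–44: 1229 × 0.973 = 1196
45–59: 3912 × 0.952 = 3724
60–74: 6206 × 0.931 = 5778
75+: 2659 × 0.973 + 19301 × 0.66 = 2587 + 12739 = 15326
End of period: [438, 1016, 1196, 3724, 5778, 15326]
Dependents (band 0–14 + band 75+) = 438 + 15326 = 15764; working-age = 11714; ratio = 15764/11714 × 100 = 134.6

134.6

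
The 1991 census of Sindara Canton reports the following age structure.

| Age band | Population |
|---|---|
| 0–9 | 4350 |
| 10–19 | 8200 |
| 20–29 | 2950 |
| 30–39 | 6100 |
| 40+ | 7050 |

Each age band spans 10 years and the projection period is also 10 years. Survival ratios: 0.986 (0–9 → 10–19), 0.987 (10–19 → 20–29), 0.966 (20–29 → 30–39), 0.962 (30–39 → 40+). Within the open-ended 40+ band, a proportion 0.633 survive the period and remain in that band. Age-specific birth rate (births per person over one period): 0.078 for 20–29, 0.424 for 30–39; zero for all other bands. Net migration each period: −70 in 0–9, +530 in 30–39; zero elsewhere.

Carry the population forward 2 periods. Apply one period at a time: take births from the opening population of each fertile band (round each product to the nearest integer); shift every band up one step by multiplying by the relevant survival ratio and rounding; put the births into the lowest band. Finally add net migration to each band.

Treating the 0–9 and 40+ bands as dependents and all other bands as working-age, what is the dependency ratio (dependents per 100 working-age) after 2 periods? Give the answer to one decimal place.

77.1

(Bands numbered youngest = 1 to oldest = 5.)
— Period 1 —
Births: 2950 * 0.078 = 230 ; 6100 * 0.424 = 2586 → total 2816
Band 2: 4350 * 0.986 = 4289
Band 3: 8200 * 0.987 = 8093
Band 4: 2950 * 0.966 = 2850
Band 5: 6100 * 0.962 + 7050 * 0.633 = 5868 + 4463 = 10331
Net migration: Band 1 − 70 → 2746; Band 4 + 530 → 3380
Giving 2746 / 4289 / 8093 / 3380 / 10331.
— Period 2 —
Births: 8093 * 0.078 = 631 ; 3380 * 0.424 = 1433 → total 2064
Band 2: 2746 * 0.986 = 2708
Band 3: 4289 * 0.987 = 4233
Band 4: 8093 * 0.966 = 7818
Band 5: 3380 * 0.962 + 10331 * 0.633 = 3252 + 6540 = 9792
Net migration: Band 1 − 70 → 1994; Band 4 + 530 → 8348
Giving 1994 / 2708 / 4233 / 8348 / 9792.
Dependents (band 0–9 + band 40+) = 1994 + 9792 = 11786; working-age = 15289; ratio = 11786/15289 × 100 = 77.1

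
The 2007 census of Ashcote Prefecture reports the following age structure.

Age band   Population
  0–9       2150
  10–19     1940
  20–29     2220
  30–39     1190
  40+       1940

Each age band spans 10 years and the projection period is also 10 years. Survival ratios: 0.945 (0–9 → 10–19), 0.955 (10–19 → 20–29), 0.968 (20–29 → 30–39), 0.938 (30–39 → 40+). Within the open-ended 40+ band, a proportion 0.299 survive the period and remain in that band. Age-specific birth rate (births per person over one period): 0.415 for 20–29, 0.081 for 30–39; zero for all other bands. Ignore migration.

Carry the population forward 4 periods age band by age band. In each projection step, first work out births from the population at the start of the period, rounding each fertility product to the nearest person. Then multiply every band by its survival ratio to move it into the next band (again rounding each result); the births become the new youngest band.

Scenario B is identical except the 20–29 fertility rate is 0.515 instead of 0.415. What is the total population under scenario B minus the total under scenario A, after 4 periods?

Let group 1 be 0–9 through group 5 = 40+.
Period 1.
Births: 2220 × 0.415 = 921, 1190 × 0.081 = 96 — total 1017
Group 2: 2150 × 0.945 = 2032
Group 3: 1940 × 0.955 = 1853
Group 4: 2220 × 0.968 = 2149
Group 5: 1190 × 0.938 + 1940 × 0.299 = 1116 + 580 = 1696
Population now: 0–9=1017, 10–19=2032, 20–29=1853, 30–39=2149, 40+=1696
Period 2.
Births: 1853 × 0.415 = 769, 2149 × 0.081 = 174 — total 943
Group 2: 1017 × 0.945 = 961
Group 3: 2032 × 0.955 = 1941
Group 4: 1853 × 0.968 = 1794
Group 5: 2149 × 0.938 + 1696 × 0.299 = 2016 + 507 = 2523
Population now: 0–9=943, 10–19=961, 20–29=1941, 30–39=1794, 40+=2523
Period 3.
Births: 1941 × 0.415 = 806, 1794 × 0.081 = 145 — total 951
Group 2: 943 × 0.945 = 891
Group 3: 961 × 0.955 = 918
Group 4: 1941 × 0.968 = 1879
Group 5: 1794 × 0.938 + 2523 × 0.299 = 1683 + 754 = 2437
Population now: 0–9=951, 10–19=891, 20–29=918, 30–39=1879, 40+=2437
Period 4.
Births: 918 × 0.415 = 381, 1879 × 0.081 = 152 — total 533
Group 2: 951 × 0.945 = 899
Group 3: 891 × 0.955 = 851
Group 4: 918 × 0.968 = 889
Group 5: 1879 × 0.938 + 2437 × 0.299 = 1763 + 729 = 2492
Population now: 0–9=533, 10–19=899, 20–29=851, 30–39=889, 40+=2492
Scenario A total after 4 periods: 5664
Scenario B projection —
Period 1.
Births: 2220 × 0.515 = 1143, 1190 × 0.081 = 96 — total 1239
Group 2: 2150 × 0.945 = 2032
Group 3: 1940 × 0.955 = 1853
Group 4: 2220 × 0.968 = 2149
Group 5: 1190 × 0.938 + 1940 × 0.299 = 1116 + 580 = 1696
Population now: 0–9=1239, 10–19=2032, 20–29=1853, 30–39=2149, 40+=1696
Period 2.
Births: 1853 × 0.515 = 954, 2149 × 0.081 = 174 — total 1128
Group 2: 1239 × 0.945 = 1171
Group 3: 2032 × 0.955 = 1941
Group 4: 1853 × 0.968 = 1794
Group 5: 2149 × 0.938 + 1696 × 0.299 = 2016 + 507 = 2523
Population now: 0–9=1128, 10–19=1171, 20–29=1941, 30–39=1794, 40+=2523
Period 3.
Births: 1941 × 0.515 = 1000, 1794 × 0.081 = 145 — total 1145
Group 2: 1128 × 0.945 = 1066
Group 3: 1171 × 0.955 = 1118
Group 4: 1941 × 0.968 = 1879
Group 5: 1794 × 0.938 + 2523 × 0.299 = 1683 + 754 = 2437
Population now: 0–9=1145, 10–19=1066, 20–29=1118, 30–39=1879, 40+=2437
Period 4.
Births: 1118 × 0.515 = 576, 1879 × 0.081 = 152 — total 728
Group 2: 1145 × 0.945 = 1082
Group 3: 1066 × 0.955 = 1018
Group 4: 1118 × 0.968 = 1082
Group 5: 1879 × 0.938 + 2437 × 0.299 = 1763 + 729 = 2492
Population now: 0–9=728, 10–19=1082, 20–29=1018, 30–39=1082, 40+=2492
Scenario B total after 4 periods: 6402
Difference B − A = 6402 − 5664 = 738

738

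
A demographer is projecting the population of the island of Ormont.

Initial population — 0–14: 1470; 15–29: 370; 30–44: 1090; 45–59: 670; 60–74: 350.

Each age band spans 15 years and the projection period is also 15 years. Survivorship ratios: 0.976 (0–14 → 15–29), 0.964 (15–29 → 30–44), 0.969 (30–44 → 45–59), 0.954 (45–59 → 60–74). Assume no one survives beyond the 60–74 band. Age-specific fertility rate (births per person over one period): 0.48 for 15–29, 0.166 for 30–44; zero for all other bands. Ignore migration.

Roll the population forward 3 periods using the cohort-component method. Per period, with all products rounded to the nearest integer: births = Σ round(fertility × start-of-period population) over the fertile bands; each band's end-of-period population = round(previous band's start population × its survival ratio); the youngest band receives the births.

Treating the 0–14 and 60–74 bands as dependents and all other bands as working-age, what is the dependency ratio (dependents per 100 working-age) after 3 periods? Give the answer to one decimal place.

Numbering the bands 1..5 from youngest to oldest:
Period 1.
Births: 370 × 0.48 = 178  |  1090 × 0.166 = 181 — total 359
Band 2: 1470 × 0.976 = 1435
Band 3: 370 × 0.964 = 357
Band 4: 1090 × 0.969 = 1056
Band 5: 670 × 0.954 = 639
Giving 359 / 1435 / 357 / 1056 / 639.
Period 2.
Births: 1435 × 0.48 = 689  |  357 × 0.166 = 59 — total 748
Band 2: 359 × 0.976 = 350
Band 3: 1435 × 0.964 = 1383
Band 4: 357 × 0.969 = 346
Band 5: 1056 × 0.954 = 1007
Giving 748 / 350 / 1383 / 346 / 1007.
Period 3.
Births: 350 × 0.48 = 168  |  1383 × 0.166 = 230 — total 398
Band 2: 748 × 0.976 = 730
Band 3: 350 × 0.964 = 337
Band 4: 1383 × 0.969 = 1340
Band 5: 346 × 0.954 = 330
Giving 398 / 730 / 337 / 1340 / 330.
Dependents (band 0–14 + band 60–74) = 398 + 330 = 728; working-age = 2407; ratio = 728/2407 × 100 = 30.2

30.2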